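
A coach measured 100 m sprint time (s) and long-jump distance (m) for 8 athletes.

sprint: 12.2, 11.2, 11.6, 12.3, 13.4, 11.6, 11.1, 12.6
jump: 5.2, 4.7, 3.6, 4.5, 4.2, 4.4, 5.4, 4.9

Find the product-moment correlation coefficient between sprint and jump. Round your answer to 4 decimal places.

-0.1954

n = 8, Σx = 96, Σy = 36.9, Σx² = 1156.22, Σy² = 172.51, Σxy = 442.19
nΣxy − ΣxΣy = 3537.52 − 3542.4 = -4.88
nΣx² − (Σx)² = 9249.76 − 9216 = 33.76; nΣy² − (Σy)² = 1380.08 − 1361.61 = 18.47
r = -4.88 / √(33.76 × 18.47) = -4.88 / 24.9709 ≈ -0.1954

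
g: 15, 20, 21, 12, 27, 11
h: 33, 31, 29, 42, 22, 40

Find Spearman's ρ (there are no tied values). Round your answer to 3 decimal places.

-0.943

Rank g: 3, 4, 5, 2, 6, 1
Rank h: 4, 3, 2, 6, 1, 5
d = rank(g) − rank(h): -1, 1, 3, -4, 5, -4; Σd² = 68
ρ = 1 − 6Σd² / [n(n²−1)] = 1 − 6×68 / (6×35) = 1 − 408/210 ≈ -0.943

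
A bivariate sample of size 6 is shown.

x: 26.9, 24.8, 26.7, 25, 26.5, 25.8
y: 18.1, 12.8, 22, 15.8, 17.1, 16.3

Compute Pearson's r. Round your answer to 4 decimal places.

0.8058

n = 6, Σx = 155.7, Σy = 102.1, Σx² = 4044.43, Σy² = 1783.19, Σxy = 2660.42
nΣxy − ΣxΣy = 15962.52 − 15896.97 = 65.55
nΣx² − (Σx)² = 24266.58 − 24242.49 = 24.09; nΣy² − (Σy)² = 10699.14 − 10424.41 = 274.73
r = 65.55 / √(24.09 × 274.73) = 65.55 / 81.3526 ≈ 0.8058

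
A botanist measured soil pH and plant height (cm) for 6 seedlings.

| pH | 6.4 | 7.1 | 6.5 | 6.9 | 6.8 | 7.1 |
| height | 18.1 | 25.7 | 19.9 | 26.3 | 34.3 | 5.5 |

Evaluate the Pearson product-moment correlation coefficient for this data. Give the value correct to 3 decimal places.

n = 6, Σx = 40.8, Σy = 129.8, Σx² = 277.88, Σy² = 3282.54, Σxy = 881.42
nΣxy − ΣxΣy = 5288.52 − 5295.84 = -7.32
nΣx² − (Σx)² = 1667.28 − 1664.64 = 2.64; nΣy² − (Σy)² = 19695.24 − 16848.04 = 2847.2
r = -7.32 / √(2.64 × 2847.2) = -7.32 / 86.6984 ≈ -0.084

-0.084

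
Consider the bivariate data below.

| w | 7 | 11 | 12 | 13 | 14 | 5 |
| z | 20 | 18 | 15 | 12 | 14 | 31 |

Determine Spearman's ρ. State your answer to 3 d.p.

Rank w: 2, 3, 4, 5, 6, 1
Rank z: 5, 4, 3, 1, 2, 6
d = rank(w) − rank(z): -3, -1, 1, 4, 4, -5; Σd² = 68
ρ = 1 − 6Σd² / [n(n²−1)] = 1 − 6×68 / (6×35) = 1 − 408/210 ≈ -0.943

-0.943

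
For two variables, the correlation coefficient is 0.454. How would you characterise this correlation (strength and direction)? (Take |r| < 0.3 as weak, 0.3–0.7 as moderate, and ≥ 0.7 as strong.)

r = 0.454 > 0 so the relationship is positive.
|r| = 0.454, which falls in the moderate range.

moderate positive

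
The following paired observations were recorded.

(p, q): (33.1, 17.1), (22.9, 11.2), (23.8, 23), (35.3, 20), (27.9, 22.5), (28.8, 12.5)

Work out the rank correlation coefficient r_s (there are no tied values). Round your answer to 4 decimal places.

0.0857

Rank p: 5, 1, 2, 6, 3, 4
Rank q: 3, 1, 6, 4, 5, 2
d = rank(p) − rank(q): 2, 0, -4, 2, -2, 2; Σd² = 32
ρ = 1 − 6Σd² / [n(n²−1)] = 1 − 6×32 / (6×35) = 1 − 192/210 ≈ 0.0857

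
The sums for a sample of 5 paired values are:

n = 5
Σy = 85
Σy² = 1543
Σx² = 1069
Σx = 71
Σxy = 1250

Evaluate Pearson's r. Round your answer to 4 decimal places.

0.5571

r = (nΣxy − ΣxΣy) / √[(nΣx² − (Σx)²)(nΣy² − (Σy)²)]
Numerator: 5×1250 − 71×85 = 215
Denominator: √[(5345 − 5041)(7715 − 7225)] = √[304 × 490] = 385.9534
r = 215 / 385.9534 ≈ 0.5571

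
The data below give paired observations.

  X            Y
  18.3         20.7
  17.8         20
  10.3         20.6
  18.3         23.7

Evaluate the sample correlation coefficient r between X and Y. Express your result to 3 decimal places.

n = 4, ΣX = 64.7, ΣY = 85, ΣX² = 1092.71, ΣY² = 1814.54, ΣXY = 1380.7
nΣXY − ΣXΣY = 5522.8 − 5499.5 = 23.3
nΣX² − (ΣX)² = 4370.84 − 4186.09 = 184.75; nΣY² − (ΣY)² = 7258.16 − 7225 = 33.16
r = 23.3 / √(184.75 × 33.16) = 23.3 / 78.2707 ≈ 0.298

0.298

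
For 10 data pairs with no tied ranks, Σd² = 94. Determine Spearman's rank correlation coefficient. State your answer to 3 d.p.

ρ = 1 − 6Σd² / [n(n²−1)] = 1 − 6×94 / (10×99)
  = 1 − 564/990 = 1 − 0.5697 ≈ 0.430

0.430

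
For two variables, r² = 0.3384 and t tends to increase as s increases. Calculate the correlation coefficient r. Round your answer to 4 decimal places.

|r| = √0.3384 = 0.5817
The association is positive, so r = 0.5817.

0.5817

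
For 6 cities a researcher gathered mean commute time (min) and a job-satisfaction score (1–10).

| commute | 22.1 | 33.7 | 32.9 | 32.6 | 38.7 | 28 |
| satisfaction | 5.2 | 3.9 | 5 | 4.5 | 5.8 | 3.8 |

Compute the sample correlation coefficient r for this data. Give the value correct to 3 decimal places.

0.218

n = 6, Σx = 188, Σy = 28.2, Σx² = 6050.96, Σy² = 135.58, Σxy = 888.41
nΣxy − ΣxΣy = 5330.46 − 5301.6 = 28.86
nΣx² − (Σx)² = 36305.76 − 35344 = 961.76; nΣy² − (Σy)² = 813.48 − 795.24 = 18.24
r = 28.86 / √(961.76 × 18.24) = 28.86 / 132.4481 ≈ 0.218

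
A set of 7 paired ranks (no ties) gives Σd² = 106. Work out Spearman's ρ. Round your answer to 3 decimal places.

ρ = 1 − 6Σd² / [n(n²−1)] = 1 − 6×106 / (7×48)
  = 1 − 636/336 = 1 − 1.8929 ≈ -0.893

-0.893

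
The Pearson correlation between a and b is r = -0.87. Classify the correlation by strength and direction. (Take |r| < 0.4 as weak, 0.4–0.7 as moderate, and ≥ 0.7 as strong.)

r = -0.87 < 0 so the relationship is negative.
|r| = 0.87, which falls in the strong range.

strong negative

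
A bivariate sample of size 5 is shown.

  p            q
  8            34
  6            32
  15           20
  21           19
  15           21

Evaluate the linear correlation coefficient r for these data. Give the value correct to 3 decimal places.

n = 5, Σp = 65, Σq = 126, Σp² = 991, Σq² = 3382, Σpq = 1478
nΣpq − ΣpΣq = 7390 − 8190 = -800
nΣp² − (Σp)² = 4955 − 4225 = 730; nΣq² − (Σq)² = 16910 − 15876 = 1034
r = -800 / √(730 × 1034) = -800 / 868.8038 ≈ -0.921

-0.921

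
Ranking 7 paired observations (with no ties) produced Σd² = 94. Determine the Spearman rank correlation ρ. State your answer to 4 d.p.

ρ = 1 − 6Σd² / [n(n²−1)] = 1 − 6×94 / (7×48)
  = 1 − 564/336 = 1 − 1.67857 ≈ -0.6786

-0.6786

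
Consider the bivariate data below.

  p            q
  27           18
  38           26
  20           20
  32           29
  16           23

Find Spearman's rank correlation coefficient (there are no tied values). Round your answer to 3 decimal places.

0.500

Rank p: 3, 5, 2, 4, 1
Rank q: 1, 4, 2, 5, 3
d = rank(p) − rank(q): 2, 1, 0, -1, -2; Σd² = 10
ρ = 1 − 6Σd² / [n(n²−1)] = 1 − 6×10 / (5×24) = 1 − 60/120 ≈ 0.500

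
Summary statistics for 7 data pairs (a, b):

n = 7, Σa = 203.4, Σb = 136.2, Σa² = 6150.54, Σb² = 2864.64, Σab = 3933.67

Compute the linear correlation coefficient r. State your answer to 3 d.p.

-0.105

r = (nΣab − ΣaΣb) / √[(nΣa² − (Σa)²)(nΣb² − (Σb)²)]
Numerator: 7×3933.67 − 203.4×136.2 = -167.39
Denominator: √[(43053.78 − 41371.56)(20052.48 − 18550.44)] = √[1682.22 × 1502.04] = 1589.5791
r = -167.39 / 1589.5791 ≈ -0.105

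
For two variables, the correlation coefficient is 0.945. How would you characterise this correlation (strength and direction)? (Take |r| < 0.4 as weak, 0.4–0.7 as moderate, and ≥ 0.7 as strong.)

strong positive

r = 0.945 > 0 so the relationship is positive.
|r| = 0.945, which falls in the strong range.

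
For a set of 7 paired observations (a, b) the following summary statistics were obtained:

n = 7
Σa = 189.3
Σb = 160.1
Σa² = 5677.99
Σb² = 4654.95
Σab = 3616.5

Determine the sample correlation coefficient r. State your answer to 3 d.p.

-0.957

r = (nΣab − ΣaΣb) / √[(nΣa² − (Σa)²)(nΣb² − (Σb)²)]
Numerator: 7×3616.5 − 189.3×160.1 = -4991.43
Denominator: √[(39745.93 − 35834.49)(32584.65 − 25632.01)] = √[3911.44 × 6952.64] = 5214.8667
r = -4991.43 / 5214.8667 ≈ -0.957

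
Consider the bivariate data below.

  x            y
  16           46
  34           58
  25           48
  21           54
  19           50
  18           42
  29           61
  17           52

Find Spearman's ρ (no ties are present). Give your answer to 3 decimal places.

0.690

Rank x: 1, 8, 6, 5, 4, 3, 7, 2
Rank y: 2, 7, 3, 6, 4, 1, 8, 5
d = rank(x) − rank(y): -1, 1, 3, -1, 0, 2, -1, -3; Σd² = 26
ρ = 1 − 6Σd² / [n(n²−1)] = 1 − 6×26 / (8×63) = 1 − 156/504 ≈ 0.690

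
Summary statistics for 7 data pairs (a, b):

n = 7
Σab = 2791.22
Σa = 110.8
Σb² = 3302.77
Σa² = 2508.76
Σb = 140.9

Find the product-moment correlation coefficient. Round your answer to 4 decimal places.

r = (nΣab − ΣaΣb) / √[(nΣa² − (Σa)²)(nΣb² − (Σb)²)]
Numerator: 7×2791.22 − 110.8×140.9 = 3926.82
Denominator: √[(17561.32 − 12276.64)(23119.39 − 19852.81)] = √[5284.68 × 3266.58] = 4154.8562
r = 3926.82 / 4154.8562 ≈ 0.9451

0.9451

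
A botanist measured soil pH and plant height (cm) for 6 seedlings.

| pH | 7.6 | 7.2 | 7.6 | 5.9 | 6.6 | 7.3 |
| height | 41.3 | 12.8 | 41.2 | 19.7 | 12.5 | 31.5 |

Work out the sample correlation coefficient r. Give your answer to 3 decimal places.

n = 6, Σx = 42.2, Σy = 159, Σx² = 299.02, Σy² = 5103.56, Σxy = 1147.84
nΣxy − ΣxΣy = 6887.04 − 6709.8 = 177.24
nΣx² − (Σx)² = 1794.12 − 1780.84 = 13.28; nΣy² − (Σy)² = 30621.36 − 25281 = 5340.36
r = 177.24 / √(13.28 × 5340.36) = 177.24 / 266.3081 ≈ 0.666

0.666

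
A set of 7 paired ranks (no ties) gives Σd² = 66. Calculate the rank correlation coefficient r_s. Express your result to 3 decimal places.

ρ = 1 − 6Σd² / [n(n²−1)] = 1 − 6×66 / (7×48)
  = 1 − 396/336 = 1 − 1.1786 ≈ -0.179

-0.179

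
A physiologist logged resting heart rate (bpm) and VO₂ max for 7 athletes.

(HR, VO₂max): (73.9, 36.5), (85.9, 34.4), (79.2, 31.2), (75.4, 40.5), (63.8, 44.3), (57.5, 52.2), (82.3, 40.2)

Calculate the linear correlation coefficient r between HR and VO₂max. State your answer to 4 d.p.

n = 7, Σx = 518, Σy = 279.3, Σx² = 38947.8, Σy² = 11432.67, Σxy = 20313.35
nΣxy − ΣxΣy = 142193.45 − 144677.4 = -2483.95
nΣx² − (Σx)² = 272634.6 − 268324 = 4310.6; nΣy² − (Σy)² = 80028.69 − 78008.49 = 2020.2
r = -2483.95 / √(4310.6 × 2020.2) = -2483.95 / 2950.9785 ≈ -0.8417

-0.8417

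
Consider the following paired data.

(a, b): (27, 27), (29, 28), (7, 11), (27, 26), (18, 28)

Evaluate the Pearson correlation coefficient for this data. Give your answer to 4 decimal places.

n = 5, Σa = 108, Σb = 120, Σa² = 2672, Σb² = 3094, Σab = 2824
nΣab − ΣaΣb = 14120 − 12960 = 1160
nΣa² − (Σa)² = 13360 − 11664 = 1696; nΣb² − (Σb)² = 15470 − 14400 = 1070
r = 1160 / √(1696 × 1070) = 1160 / 1347.1154 ≈ 0.8611

0.8611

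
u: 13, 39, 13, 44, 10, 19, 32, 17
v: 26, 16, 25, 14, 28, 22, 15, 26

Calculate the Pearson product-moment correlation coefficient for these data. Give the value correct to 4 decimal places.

-0.9604

n = 8, Σu = 187, Σv = 172, Σu² = 5569, Σv² = 3922, Σuv = 3523
nΣuv − ΣuΣv = 28184 − 32164 = -3980
nΣu² − (Σu)² = 44552 − 34969 = 9583; nΣv² − (Σv)² = 31376 − 29584 = 1792
r = -3980 / √(9583 × 1792) = -3980 / 4144.0000 ≈ -0.9604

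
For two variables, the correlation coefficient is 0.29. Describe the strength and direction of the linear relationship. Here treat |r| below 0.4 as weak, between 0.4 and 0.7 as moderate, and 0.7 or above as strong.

r = 0.29 > 0 so the relationship is positive.
|r| = 0.29, which falls in the weak range.

weak positive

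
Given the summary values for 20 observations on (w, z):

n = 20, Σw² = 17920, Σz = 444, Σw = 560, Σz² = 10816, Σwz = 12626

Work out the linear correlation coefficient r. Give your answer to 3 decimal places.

0.132

r = (nΣwz − ΣwΣz) / √[(nΣw² − (Σw)²)(nΣz² − (Σz)²)]
Numerator: 20×12626 − 560×444 = 3880
Denominator: √[(358400 − 313600)(216320 − 197136)] = √[44800 × 19184] = 29316.2617
r = 3880 / 29316.2617 ≈ 0.132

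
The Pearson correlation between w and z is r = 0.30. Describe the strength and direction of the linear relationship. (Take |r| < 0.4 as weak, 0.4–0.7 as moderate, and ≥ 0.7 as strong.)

r = 0.30 > 0 so the relationship is positive.
|r| = 0.30, which falls in the weak range.

weak positive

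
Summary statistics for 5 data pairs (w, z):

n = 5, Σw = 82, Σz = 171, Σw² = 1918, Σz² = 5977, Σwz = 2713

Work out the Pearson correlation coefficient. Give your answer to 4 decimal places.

r = (nΣwz − ΣwΣz) / √[(nΣw² − (Σw)²)(nΣz² − (Σz)²)]
Numerator: 5×2713 − 82×171 = -457
Denominator: √[(9590 − 6724)(29885 − 29241)] = √[2866 × 644] = 1358.5669
r = -457 / 1358.5669 ≈ -0.3364

-0.3364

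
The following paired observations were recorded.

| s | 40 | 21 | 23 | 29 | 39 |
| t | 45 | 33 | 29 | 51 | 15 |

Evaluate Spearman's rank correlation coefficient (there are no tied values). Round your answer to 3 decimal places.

Rank s: 5, 1, 2, 3, 4
Rank t: 4, 3, 2, 5, 1
d = rank(s) − rank(t): 1, -2, 0, -2, 3; Σd² = 18
ρ = 1 − 6Σd² / [n(n²−1)] = 1 − 6×18 / (5×24) = 1 − 108/120 ≈ 0.100

0.100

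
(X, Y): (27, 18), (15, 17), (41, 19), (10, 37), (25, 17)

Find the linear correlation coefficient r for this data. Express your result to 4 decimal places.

-0.5636

n = 5, ΣX = 118, ΣY = 108, ΣX² = 3360, ΣY² = 2632, ΣXY = 2315
nΣXY − ΣXΣY = 11575 − 12744 = -1169
nΣX² − (ΣX)² = 16800 − 13924 = 2876; nΣY² − (ΣY)² = 13160 − 11664 = 1496
r = -1169 / √(2876 × 1496) = -1169 / 2074.2459 ≈ -0.5636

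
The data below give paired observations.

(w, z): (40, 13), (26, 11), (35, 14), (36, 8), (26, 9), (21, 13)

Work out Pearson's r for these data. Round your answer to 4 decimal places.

n = 6, Σw = 184, Σz = 68, Σw² = 5914, Σz² = 800, Σwz = 2091
nΣwz − ΣwΣz = 12546 − 12512 = 34
nΣw² − (Σw)² = 35484 − 33856 = 1628; nΣz² − (Σz)² = 4800 − 4624 = 176
r = 34 / √(1628 × 176) = 34 / 535.2831 ≈ 0.0635

0.0635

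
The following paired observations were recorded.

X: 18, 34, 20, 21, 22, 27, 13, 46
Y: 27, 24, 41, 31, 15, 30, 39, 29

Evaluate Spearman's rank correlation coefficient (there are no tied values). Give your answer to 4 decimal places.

-0.4762

Rank X: 2, 7, 3, 4, 5, 6, 1, 8
Rank Y: 3, 2, 8, 6, 1, 5, 7, 4
d = rank(X) − rank(Y): -1, 5, -5, -2, 4, 1, -6, 4; Σd² = 124
ρ = 1 − 6Σd² / [n(n²−1)] = 1 − 6×124 / (8×63) = 1 − 744/504 ≈ -0.4762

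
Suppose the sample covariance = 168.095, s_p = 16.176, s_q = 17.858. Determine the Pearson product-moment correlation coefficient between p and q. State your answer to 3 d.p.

0.582

r = Cov(p,q) / (s_p · s_q) = 168.095 / (16.176 × 17.858)
  = 168.095 / 288.8710 ≈ 0.582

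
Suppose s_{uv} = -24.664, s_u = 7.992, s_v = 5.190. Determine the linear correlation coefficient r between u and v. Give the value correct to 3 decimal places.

-0.595

r = Cov(u,v) / (s_u · s_v) = -24.664 / (7.992 × 5.190)
  = -24.664 / 41.4785 ≈ -0.595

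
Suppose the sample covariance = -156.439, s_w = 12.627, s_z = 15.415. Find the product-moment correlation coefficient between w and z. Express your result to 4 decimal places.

r = Cov(w,z) / (s_w · s_z) = -156.439 / (12.627 × 15.415)
  = -156.439 / 194.6452 ≈ -0.8037

-0.8037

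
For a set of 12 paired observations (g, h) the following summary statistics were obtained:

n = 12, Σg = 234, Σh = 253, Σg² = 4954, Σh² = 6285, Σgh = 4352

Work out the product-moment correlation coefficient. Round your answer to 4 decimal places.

r = (nΣgh − ΣgΣh) / √[(nΣg² − (Σg)²)(nΣh² − (Σh)²)]
Numerator: 12×4352 − 234×253 = -6978
Denominator: √[(59448 − 54756)(75420 − 64009)] = √[4692 × 11411] = 7317.1314
r = -6978 / 7317.1314 ≈ -0.9537

-0.9537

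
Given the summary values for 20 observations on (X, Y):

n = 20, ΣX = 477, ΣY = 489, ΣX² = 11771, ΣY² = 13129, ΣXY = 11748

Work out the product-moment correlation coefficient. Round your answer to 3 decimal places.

r = (nΣXY − ΣXΣY) / √[(nΣX² − (ΣX)²)(nΣY² − (ΣY)²)]
Numerator: 20×11748 − 477×489 = 1707
Denominator: √[(235420 − 227529)(262580 − 239121)] = √[7891 × 23459] = 13605.6962
r = 1707 / 13605.6962 ≈ 0.125

0.125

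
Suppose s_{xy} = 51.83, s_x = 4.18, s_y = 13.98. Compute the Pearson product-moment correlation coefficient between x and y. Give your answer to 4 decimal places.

0.8869

r = Cov(x,y) / (s_x · s_y) = 51.83 / (4.18 × 13.98)
  = 51.83 / 58.4364 ≈ 0.8869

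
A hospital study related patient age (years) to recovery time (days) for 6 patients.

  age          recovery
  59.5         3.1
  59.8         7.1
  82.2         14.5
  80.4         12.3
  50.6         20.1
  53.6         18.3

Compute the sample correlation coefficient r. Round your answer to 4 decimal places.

n = 6, Σx = 386.1, Σy = 75.4, Σx² = 25770.61, Σy² = 1160.46, Σxy = 4787.79
nΣxy − ΣxΣy = 28726.74 − 29111.94 = -385.2
nΣx² − (Σx)² = 154623.66 − 149073.21 = 5550.45; nΣy² − (Σy)² = 6962.76 − 5685.16 = 1277.6
r = -385.2 / √(5550.45 × 1277.6) = -385.2 / 2662.9410 ≈ -0.1447

-0.1447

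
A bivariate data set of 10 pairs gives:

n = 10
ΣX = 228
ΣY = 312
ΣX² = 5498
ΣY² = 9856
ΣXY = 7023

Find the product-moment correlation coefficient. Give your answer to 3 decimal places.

r = (nΣXY − ΣXΣY) / √[(nΣX² − (ΣX)²)(nΣY² − (ΣY)²)]
Numerator: 10×7023 − 228×312 = -906
Denominator: √[(54980 − 51984)(98560 − 97344)] = √[2996 × 1216] = 1908.7001
r = -906 / 1908.7001 ≈ -0.475

-0.475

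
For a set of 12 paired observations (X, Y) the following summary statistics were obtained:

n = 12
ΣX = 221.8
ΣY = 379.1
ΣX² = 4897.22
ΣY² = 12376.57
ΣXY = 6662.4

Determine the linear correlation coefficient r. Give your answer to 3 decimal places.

-0.610

r = (nΣXY − ΣXΣY) / √[(nΣX² − (ΣX)²)(nΣY² − (ΣY)²)]
Numerator: 12×6662.4 − 221.8×379.1 = -4135.58
Denominator: √[(58766.64 − 49195.24)(148518.84 − 143716.81)] = √[9571.4 × 4802.03] = 6779.5391
r = -4135.58 / 6779.5391 ≈ -0.610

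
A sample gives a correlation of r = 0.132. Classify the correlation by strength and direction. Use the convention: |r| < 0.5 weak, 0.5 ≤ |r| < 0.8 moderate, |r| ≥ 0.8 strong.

weak positive

r = 0.132 > 0 so the relationship is positive.
|r| = 0.132, which falls in the weak range.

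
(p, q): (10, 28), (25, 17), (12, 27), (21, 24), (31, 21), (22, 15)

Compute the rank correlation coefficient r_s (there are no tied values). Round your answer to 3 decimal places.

-0.771

Rank p: 1, 5, 2, 3, 6, 4
Rank q: 6, 2, 5, 4, 3, 1
d = rank(p) − rank(q): -5, 3, -3, -1, 3, 3; Σd² = 62
ρ = 1 − 6Σd² / [n(n²−1)] = 1 − 6×62 / (6×35) = 1 − 372/210 ≈ -0.771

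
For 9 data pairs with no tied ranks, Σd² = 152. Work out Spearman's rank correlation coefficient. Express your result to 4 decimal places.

-0.2667

ρ = 1 − 6Σd² / [n(n²−1)] = 1 − 6×152 / (9×80)
  = 1 − 912/720 = 1 − 1.26667 ≈ -0.2667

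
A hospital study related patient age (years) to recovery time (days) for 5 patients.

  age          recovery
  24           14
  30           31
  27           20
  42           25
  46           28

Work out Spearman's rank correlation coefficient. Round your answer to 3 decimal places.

0.700

Rank age: 1, 3, 2, 4, 5
Rank recovery: 1, 5, 2, 3, 4
d = rank(age) − rank(recovery): 0, -2, 0, 1, 1; Σd² = 6
ρ = 1 − 6Σd² / [n(n²−1)] = 1 − 6×6 / (5×24) = 1 − 36/120 ≈ 0.700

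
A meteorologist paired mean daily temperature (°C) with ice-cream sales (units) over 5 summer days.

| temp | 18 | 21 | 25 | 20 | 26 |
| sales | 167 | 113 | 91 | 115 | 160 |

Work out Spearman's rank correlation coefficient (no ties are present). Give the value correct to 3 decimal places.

-0.400

Rank temp: 1, 3, 4, 2, 5
Rank sales: 5, 2, 1, 3, 4
d = rank(temp) − rank(sales): -4, 1, 3, -1, 1; Σd² = 28
ρ = 1 − 6Σd² / [n(n²−1)] = 1 − 6×28 / (5×24) = 1 − 168/120 ≈ -0.400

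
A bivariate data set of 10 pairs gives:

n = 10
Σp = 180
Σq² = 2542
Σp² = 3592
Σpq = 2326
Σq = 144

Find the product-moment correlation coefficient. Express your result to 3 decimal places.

-0.655

r = (nΣpq − ΣpΣq) / √[(nΣp² − (Σp)²)(nΣq² − (Σq)²)]
Numerator: 10×2326 − 180×144 = -2660
Denominator: √[(35920 − 32400)(25420 − 20736)] = √[3520 × 4684] = 4060.5024
r = -2660 / 4060.5024 ≈ -0.655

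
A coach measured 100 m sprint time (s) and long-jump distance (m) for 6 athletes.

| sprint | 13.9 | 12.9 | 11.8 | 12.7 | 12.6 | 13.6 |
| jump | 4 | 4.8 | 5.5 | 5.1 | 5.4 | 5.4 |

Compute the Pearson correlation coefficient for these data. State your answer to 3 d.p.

-0.662

n = 6, Σx = 77.5, Σy = 30.2, Σx² = 1003.87, Σy² = 153.62, Σxy = 388.67
nΣxy − ΣxΣy = 2332.02 − 2340.5 = -8.48
nΣx² − (Σx)² = 6023.22 − 6006.25 = 16.97; nΣy² − (Σy)² = 921.72 − 912.04 = 9.68
r = -8.48 / √(16.97 × 9.68) = -8.48 / 12.8168 ≈ -0.662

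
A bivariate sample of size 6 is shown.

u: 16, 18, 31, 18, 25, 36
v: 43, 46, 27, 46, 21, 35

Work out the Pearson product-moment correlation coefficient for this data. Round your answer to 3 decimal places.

-0.621

n = 6, Σu = 144, Σv = 218, Σu² = 3786, Σv² = 8476, Σuv = 4966
nΣuv − ΣuΣv = 29796 − 31392 = -1596
nΣu² − (Σu)² = 22716 − 20736 = 1980; nΣv² − (Σv)² = 50856 − 47524 = 3332
r = -1596 / √(1980 × 3332) = -1596 / 2568.5327 ≈ -0.621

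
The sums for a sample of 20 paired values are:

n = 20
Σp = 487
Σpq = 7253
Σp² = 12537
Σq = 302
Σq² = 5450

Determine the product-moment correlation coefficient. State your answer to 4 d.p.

r = (nΣpq − ΣpΣq) / √[(nΣp² − (Σp)²)(nΣq² − (Σq)²)]
Numerator: 20×7253 − 487×302 = -2014
Denominator: √[(250740 − 237169)(109000 − 91204)] = √[13571 × 17796] = 15540.5764
r = -2014 / 15540.5764 ≈ -0.1296

-0.1296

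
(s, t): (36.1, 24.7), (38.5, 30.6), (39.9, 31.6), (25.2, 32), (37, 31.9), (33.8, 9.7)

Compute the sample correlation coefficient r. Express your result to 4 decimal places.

n = 6, Σs = 210.5, Σt = 160.5, Σs² = 7523.95, Σt² = 4680.71, Σst = 5645.17
nΣst − ΣsΣt = 33871.02 − 33785.25 = 85.77
nΣs² − (Σs)² = 45143.7 − 44310.25 = 833.45; nΣt² − (Σt)² = 28084.26 − 25760.25 = 2324.01
r = 85.77 / √(833.45 × 2324.01) = 85.77 / 1391.7421 ≈ 0.0616

0.0616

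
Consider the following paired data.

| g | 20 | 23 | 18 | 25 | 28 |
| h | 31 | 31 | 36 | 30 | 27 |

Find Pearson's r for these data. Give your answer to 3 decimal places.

-0.915

n = 5, Σg = 114, Σh = 155, Σg² = 2662, Σh² = 4847, Σgh = 3487
nΣgh − ΣgΣh = 17435 − 17670 = -235
nΣg² − (Σg)² = 13310 − 12996 = 314; nΣh² − (Σh)² = 24235 − 24025 = 210
r = -235 / √(314 × 210) = -235 / 256.7879 ≈ -0.915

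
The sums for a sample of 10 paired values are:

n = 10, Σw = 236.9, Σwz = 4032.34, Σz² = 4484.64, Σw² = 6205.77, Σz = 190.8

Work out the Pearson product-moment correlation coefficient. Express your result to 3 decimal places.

-0.689

r = (nΣwz − ΣwΣz) / √[(nΣw² − (Σw)²)(nΣz² − (Σz)²)]
Numerator: 10×4032.34 − 236.9×190.8 = -4877.12
Denominator: √[(62057.7 − 56121.61)(44846.4 − 36404.64)] = √[5936.09 × 8441.76] = 7078.9157
r = -4877.12 / 7078.9157 ≈ -0.689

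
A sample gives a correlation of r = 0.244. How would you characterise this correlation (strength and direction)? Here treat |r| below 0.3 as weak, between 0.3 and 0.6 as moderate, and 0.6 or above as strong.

r = 0.244 > 0 so the relationship is positive.
|r| = 0.244, which falls in the weak range.

weak positive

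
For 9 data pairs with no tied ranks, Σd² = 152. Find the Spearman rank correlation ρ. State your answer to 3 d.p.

-0.267

ρ = 1 − 6Σd² / [n(n²−1)] = 1 − 6×152 / (9×80)
  = 1 − 912/720 = 1 − 1.2667 ≈ -0.267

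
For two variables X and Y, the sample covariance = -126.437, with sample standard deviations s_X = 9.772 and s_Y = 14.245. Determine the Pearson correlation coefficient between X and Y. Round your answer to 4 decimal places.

-0.9083

r = Cov(X,Y) / (s_X · s_Y) = -126.437 / (9.772 × 14.245)
  = -126.437 / 139.2021 ≈ -0.9083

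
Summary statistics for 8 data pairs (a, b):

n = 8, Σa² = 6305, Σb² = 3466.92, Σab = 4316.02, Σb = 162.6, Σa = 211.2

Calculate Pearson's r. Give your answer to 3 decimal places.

0.068

r = (nΣab − ΣaΣb) / √[(nΣa² − (Σa)²)(nΣb² − (Σb)²)]
Numerator: 8×4316.02 − 211.2×162.6 = 187.04
Denominator: √[(50440 − 44605.44)(27735.36 − 26438.76)] = √[5834.56 × 1296.6] = 2750.4710
r = 187.04 / 2750.4710 ≈ 0.068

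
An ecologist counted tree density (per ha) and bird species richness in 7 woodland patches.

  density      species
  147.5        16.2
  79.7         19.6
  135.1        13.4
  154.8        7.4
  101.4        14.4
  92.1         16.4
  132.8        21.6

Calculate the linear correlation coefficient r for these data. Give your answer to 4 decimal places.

-0.4807

n = 7, Σx = 843.4, Σy = 109, Σx² = 106723.6, Σy² = 1823.8, Σxy = 12746.56
nΣxy − ΣxΣy = 89225.92 − 91930.6 = -2704.68
nΣx² − (Σx)² = 747065.2 − 711323.56 = 35741.64; nΣy² − (Σy)² = 12766.6 − 11881 = 885.6
r = -2704.68 / √(35741.64 × 885.6) = -2704.68 / 5626.0818 ≈ -0.4807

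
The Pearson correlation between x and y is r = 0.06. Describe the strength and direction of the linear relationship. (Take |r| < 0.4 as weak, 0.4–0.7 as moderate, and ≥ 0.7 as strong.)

weak positive

r = 0.06 > 0 so the relationship is positive.
|r| = 0.06, which falls in the weak range.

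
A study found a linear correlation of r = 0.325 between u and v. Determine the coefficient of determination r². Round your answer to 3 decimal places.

0.106

r² = (0.325)² = 0.106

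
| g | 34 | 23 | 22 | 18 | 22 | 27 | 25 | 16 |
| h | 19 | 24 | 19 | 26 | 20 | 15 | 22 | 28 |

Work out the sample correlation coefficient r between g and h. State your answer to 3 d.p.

-0.709

n = 8, Σg = 187, Σh = 173, Σg² = 4587, Σh² = 3867, Σgh = 3927
nΣgh − ΣgΣh = 31416 − 32351 = -935
nΣg² − (Σg)² = 36696 − 34969 = 1727; nΣh² − (Σh)² = 30936 − 29929 = 1007
r = -935 / √(1727 × 1007) = -935 / 1318.7452 ≈ -0.709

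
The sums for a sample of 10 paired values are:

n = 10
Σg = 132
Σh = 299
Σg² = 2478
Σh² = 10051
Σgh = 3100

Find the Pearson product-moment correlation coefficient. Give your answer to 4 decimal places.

r = (nΣgh − ΣgΣh) / √[(nΣg² − (Σg)²)(nΣh² − (Σh)²)]
Numerator: 10×3100 − 132×299 = -8468
Denominator: √[(24780 − 17424)(100510 − 89401)] = √[7356 × 11109] = 9039.7900
r = -8468 / 9039.7900 ≈ -0.9367

-0.9367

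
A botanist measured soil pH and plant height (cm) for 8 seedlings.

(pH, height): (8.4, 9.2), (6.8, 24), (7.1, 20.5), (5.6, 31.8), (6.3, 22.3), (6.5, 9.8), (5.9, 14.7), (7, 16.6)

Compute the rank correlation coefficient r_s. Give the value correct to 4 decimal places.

-0.4762

Rank pH: 8, 5, 7, 1, 3, 4, 2, 6
Rank height: 1, 7, 5, 8, 6, 2, 3, 4
d = rank(pH) − rank(height): 7, -2, 2, -7, -3, 2, -1, 2; Σd² = 124
ρ = 1 − 6Σd² / [n(n²−1)] = 1 − 6×124 / (8×63) = 1 − 744/504 ≈ -0.4762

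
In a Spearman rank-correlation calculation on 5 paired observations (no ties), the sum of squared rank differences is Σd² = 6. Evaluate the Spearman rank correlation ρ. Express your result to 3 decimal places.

0.700

ρ = 1 − 6Σd² / [n(n²−1)] = 1 − 6×6 / (5×24)
  = 1 − 36/120 = 1 − 0.3000 ≈ 0.700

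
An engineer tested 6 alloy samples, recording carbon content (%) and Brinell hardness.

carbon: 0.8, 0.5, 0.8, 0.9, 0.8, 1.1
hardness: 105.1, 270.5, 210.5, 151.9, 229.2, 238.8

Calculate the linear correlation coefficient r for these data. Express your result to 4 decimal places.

n = 6, Σx = 4.9, Σy = 1206, Σx² = 4.19, Σy² = 261158.2, Σxy = 970.48
nΣxy − ΣxΣy = 5822.88 − 5909.4 = -86.52
nΣx² − (Σx)² = 25.14 − 24.01 = 1.13; nΣy² − (Σy)² = 1566949.2 − 1454436 = 112513.2
r = -86.52 / √(1.13 × 112513.2) = -86.52 / 356.5668 ≈ -0.2426

-0.2426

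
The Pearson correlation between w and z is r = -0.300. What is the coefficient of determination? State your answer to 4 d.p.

r² = (-0.300)² = 0.0900

0.0900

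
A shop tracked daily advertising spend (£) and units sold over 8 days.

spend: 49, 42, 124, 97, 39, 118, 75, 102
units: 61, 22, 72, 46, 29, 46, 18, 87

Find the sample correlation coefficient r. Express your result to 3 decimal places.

n = 8, Σx = 646, Σy = 381, Σx² = 60424, Σy² = 22355, Σxy = 34086
nΣxy − ΣxΣy = 272688 − 246126 = 26562
nΣx² − (Σx)² = 483392 − 417316 = 66076; nΣy² − (Σy)² = 178840 − 145161 = 33679
r = 26562 / √(66076 × 33679) = 26562 / 47173.8657 ≈ 0.563

0.563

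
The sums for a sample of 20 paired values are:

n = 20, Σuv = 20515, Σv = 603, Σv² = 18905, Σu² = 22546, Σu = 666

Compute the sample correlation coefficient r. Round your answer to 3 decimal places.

r = (nΣuv − ΣuΣv) / √[(nΣu² − (Σu)²)(nΣv² − (Σv)²)]
Numerator: 20×20515 − 666×603 = 8702
Denominator: √[(450920 − 443556)(378100 − 363609)] = √[7364 × 14491] = 10330.1367
r = 8702 / 10330.1367 ≈ 0.842

0.842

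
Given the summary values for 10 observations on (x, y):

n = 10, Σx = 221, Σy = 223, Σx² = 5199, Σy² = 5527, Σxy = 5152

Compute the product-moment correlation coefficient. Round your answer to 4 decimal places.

r = (nΣxy − ΣxΣy) / √[(nΣx² − (Σx)²)(nΣy² − (Σy)²)]
Numerator: 10×5152 − 221×223 = 2237
Denominator: √[(51990 − 48841)(55270 − 49729)] = √[3149 × 5541] = 4177.1532
r = 2237 / 4177.1532 ≈ 0.5355

0.5355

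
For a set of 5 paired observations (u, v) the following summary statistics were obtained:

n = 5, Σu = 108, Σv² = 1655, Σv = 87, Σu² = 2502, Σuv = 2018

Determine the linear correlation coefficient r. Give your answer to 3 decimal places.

r = (nΣuv − ΣuΣv) / √[(nΣu² − (Σu)²)(nΣv² − (Σv)²)]
Numerator: 5×2018 − 108×87 = 694
Denominator: √[(12510 − 11664)(8275 − 7569)] = √[846 × 706] = 772.8363
r = 694 / 772.8363 ≈ 0.898

0.898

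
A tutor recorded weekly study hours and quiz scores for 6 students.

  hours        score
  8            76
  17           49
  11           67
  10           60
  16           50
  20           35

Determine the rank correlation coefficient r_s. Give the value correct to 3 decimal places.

Rank hours: 1, 5, 3, 2, 4, 6
Rank score: 6, 2, 5, 4, 3, 1
d = rank(hours) − rank(score): -5, 3, -2, -2, 1, 5; Σd² = 68
ρ = 1 − 6Σd² / [n(n²−1)] = 1 − 6×68 / (6×35) = 1 − 408/210 ≈ -0.943

-0.943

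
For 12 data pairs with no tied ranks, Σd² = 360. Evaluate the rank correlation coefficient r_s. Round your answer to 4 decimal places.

ρ = 1 − 6Σd² / [n(n²−1)] = 1 − 6×360 / (12×143)
  = 1 − 2160/1716 = 1 − 1.25874 ≈ -0.2587

-0.2587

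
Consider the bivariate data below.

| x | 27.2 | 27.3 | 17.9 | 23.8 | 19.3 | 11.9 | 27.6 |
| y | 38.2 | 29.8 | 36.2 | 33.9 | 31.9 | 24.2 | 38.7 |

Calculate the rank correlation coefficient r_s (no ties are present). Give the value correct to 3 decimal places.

0.536

Rank x: 5, 6, 2, 4, 3, 1, 7
Rank y: 6, 2, 5, 4, 3, 1, 7
d = rank(x) − rank(y): -1, 4, -3, 0, 0, 0, 0; Σd² = 26
ρ = 1 − 6Σd² / [n(n²−1)] = 1 − 6×26 / (7×48) = 1 − 156/336 ≈ 0.536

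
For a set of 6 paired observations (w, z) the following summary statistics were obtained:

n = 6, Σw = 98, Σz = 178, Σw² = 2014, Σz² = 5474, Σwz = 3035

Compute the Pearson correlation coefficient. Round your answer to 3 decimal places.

0.452

r = (nΣwz − ΣwΣz) / √[(nΣw² − (Σw)²)(nΣz² − (Σz)²)]
Numerator: 6×3035 − 98×178 = 766
Denominator: √[(12084 − 9604)(32844 − 31684)] = √[2480 × 1160] = 1696.1132
r = 766 / 1696.1132 ≈ 0.452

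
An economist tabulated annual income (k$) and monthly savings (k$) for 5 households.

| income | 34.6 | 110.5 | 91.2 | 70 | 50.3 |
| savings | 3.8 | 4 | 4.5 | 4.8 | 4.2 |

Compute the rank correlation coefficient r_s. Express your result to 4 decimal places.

Rank income: 1, 5, 4, 3, 2
Rank savings: 1, 2, 4, 5, 3
d = rank(income) − rank(savings): 0, 3, 0, -2, -1; Σd² = 14
ρ = 1 − 6Σd² / [n(n²−1)] = 1 − 6×14 / (5×24) = 1 − 84/120 ≈ 0.3000

0.3000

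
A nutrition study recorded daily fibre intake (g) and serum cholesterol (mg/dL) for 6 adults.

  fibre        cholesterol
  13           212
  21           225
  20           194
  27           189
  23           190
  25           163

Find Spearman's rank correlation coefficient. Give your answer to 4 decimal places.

Rank fibre: 1, 3, 2, 6, 4, 5
Rank cholesterol: 5, 6, 4, 2, 3, 1
d = rank(fibre) − rank(cholesterol): -4, -3, -2, 4, 1, 4; Σd² = 62
ρ = 1 − 6Σd² / [n(n²−1)] = 1 − 6×62 / (6×35) = 1 − 372/210 ≈ -0.7714

-0.7714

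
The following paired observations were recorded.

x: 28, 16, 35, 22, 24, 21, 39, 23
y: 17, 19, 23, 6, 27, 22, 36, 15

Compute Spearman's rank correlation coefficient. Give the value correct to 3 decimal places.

0.524

Rank x: 6, 1, 7, 3, 5, 2, 8, 4
Rank y: 3, 4, 6, 1, 7, 5, 8, 2
d = rank(x) − rank(y): 3, -3, 1, 2, -2, -3, 0, 2; Σd² = 40
ρ = 1 − 6Σd² / [n(n²−1)] = 1 − 6×40 / (8×63) = 1 − 240/504 ≈ 0.524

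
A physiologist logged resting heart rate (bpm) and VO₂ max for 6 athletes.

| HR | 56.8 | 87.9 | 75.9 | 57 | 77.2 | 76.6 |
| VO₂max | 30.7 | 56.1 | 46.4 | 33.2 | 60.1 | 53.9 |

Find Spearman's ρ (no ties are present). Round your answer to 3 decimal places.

0.943

Rank HR: 1, 6, 3, 2, 5, 4
Rank VO₂max: 1, 5, 3, 2, 6, 4
d = rank(HR) − rank(VO₂max): 0, 1, 0, 0, -1, 0; Σd² = 2
ρ = 1 − 6Σd² / [n(n²−1)] = 1 − 6×2 / (6×35) = 1 − 12/210 ≈ 0.943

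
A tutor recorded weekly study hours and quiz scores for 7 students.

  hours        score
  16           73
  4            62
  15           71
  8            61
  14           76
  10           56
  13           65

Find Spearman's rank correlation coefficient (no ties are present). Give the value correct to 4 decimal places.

0.7500

Rank hours: 7, 1, 6, 2, 5, 3, 4
Rank score: 6, 3, 5, 2, 7, 1, 4
d = rank(hours) − rank(score): 1, -2, 1, 0, -2, 2, 0; Σd² = 14
ρ = 1 − 6Σd² / [n(n²−1)] = 1 − 6×14 / (7×48) = 1 − 84/336 ≈ 0.7500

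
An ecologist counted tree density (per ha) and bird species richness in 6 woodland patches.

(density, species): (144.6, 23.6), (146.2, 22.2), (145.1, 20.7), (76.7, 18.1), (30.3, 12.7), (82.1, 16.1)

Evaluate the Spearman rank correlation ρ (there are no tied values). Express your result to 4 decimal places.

0.7714

Rank density: 4, 6, 5, 2, 1, 3
Rank species: 6, 5, 4, 3, 1, 2
d = rank(density) − rank(species): -2, 1, 1, -1, 0, 1; Σd² = 8
ρ = 1 − 6Σd² / [n(n²−1)] = 1 − 6×8 / (6×35) = 1 − 48/210 ≈ 0.7714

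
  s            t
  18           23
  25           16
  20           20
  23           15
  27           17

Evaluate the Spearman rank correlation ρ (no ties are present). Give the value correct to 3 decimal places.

-0.600

Rank s: 1, 4, 2, 3, 5
Rank t: 5, 2, 4, 1, 3
d = rank(s) − rank(t): -4, 2, -2, 2, 2; Σd² = 32
ρ = 1 − 6Σd² / [n(n²−1)] = 1 − 6×32 / (5×24) = 1 − 192/120 ≈ -0.600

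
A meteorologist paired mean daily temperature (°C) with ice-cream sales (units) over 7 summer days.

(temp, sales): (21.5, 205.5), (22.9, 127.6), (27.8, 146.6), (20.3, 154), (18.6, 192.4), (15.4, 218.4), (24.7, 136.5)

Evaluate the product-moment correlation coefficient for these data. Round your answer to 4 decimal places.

n = 7, Σx = 151.2, Σy = 1181, Σx² = 3364.8, Σy² = 207068.14, Σxy = 24855.52
nΣxy − ΣxΣy = 173988.64 − 178567.2 = -4578.56
nΣx² − (Σx)² = 23553.6 − 22861.44 = 692.16; nΣy² − (Σy)² = 1449476.98 − 1394761 = 54715.98
r = -4578.56 / √(692.16 × 54715.98) = -4578.56 / 6154.0404 ≈ -0.7440

-0.7440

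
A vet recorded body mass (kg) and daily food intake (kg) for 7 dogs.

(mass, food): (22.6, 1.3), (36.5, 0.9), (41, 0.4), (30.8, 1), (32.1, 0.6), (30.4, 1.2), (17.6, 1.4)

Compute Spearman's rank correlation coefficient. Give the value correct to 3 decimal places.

-0.964

Rank mass: 2, 6, 7, 4, 5, 3, 1
Rank food: 6, 3, 1, 4, 2, 5, 7
d = rank(mass) − rank(food): -4, 3, 6, 0, 3, -2, -6; Σd² = 110
ρ = 1 − 6Σd² / [n(n²−1)] = 1 − 6×110 / (7×48) = 1 − 660/336 ≈ -0.964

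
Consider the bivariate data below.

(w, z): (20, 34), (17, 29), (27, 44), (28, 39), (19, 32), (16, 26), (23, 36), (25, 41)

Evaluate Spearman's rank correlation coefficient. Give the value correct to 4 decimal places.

0.9286

Rank w: 4, 2, 7, 8, 3, 1, 5, 6
Rank z: 4, 2, 8, 6, 3, 1, 5, 7
d = rank(w) − rank(z): 0, 0, -1, 2, 0, 0, 0, -1; Σd² = 6
ρ = 1 − 6Σd² / [n(n²−1)] = 1 − 6×6 / (8×63) = 1 − 36/504 ≈ 0.9286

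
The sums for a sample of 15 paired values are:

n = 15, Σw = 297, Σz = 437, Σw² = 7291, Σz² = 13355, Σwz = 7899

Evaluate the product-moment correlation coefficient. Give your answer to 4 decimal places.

-0.8035

r = (nΣwz − ΣwΣz) / √[(nΣw² − (Σw)²)(nΣz² − (Σz)²)]
Numerator: 15×7899 − 297×437 = -11304
Denominator: √[(109365 − 88209)(200325 − 190969)] = √[21156 × 9356] = 14068.9565
r = -11304 / 14068.9565 ≈ -0.8035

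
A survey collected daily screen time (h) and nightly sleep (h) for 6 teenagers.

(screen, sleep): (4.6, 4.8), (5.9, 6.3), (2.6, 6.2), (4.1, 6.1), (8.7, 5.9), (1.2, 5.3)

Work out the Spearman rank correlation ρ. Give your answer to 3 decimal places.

0.143

Rank screen: 4, 5, 2, 3, 6, 1
Rank sleep: 1, 6, 5, 4, 3, 2
d = rank(screen) − rank(sleep): 3, -1, -3, -1, 3, -1; Σd² = 30
ρ = 1 − 6Σd² / [n(n²−1)] = 1 − 6×30 / (6×35) = 1 − 180/210 ≈ 0.143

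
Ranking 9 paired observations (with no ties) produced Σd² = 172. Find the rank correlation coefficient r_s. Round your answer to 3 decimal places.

-0.433

ρ = 1 − 6Σd² / [n(n²−1)] = 1 − 6×172 / (9×80)
  = 1 − 1032/720 = 1 − 1.4333 ≈ -0.433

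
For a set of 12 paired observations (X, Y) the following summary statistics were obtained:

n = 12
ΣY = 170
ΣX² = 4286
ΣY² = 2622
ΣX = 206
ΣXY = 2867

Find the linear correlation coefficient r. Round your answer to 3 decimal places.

-0.128

r = (nΣXY − ΣXΣY) / √[(nΣX² − (ΣX)²)(nΣY² − (ΣY)²)]
Numerator: 12×2867 − 206×170 = -616
Denominator: √[(51432 − 42436)(31464 − 28900)] = √[8996 × 2564] = 4802.6809
r = -616 / 4802.6809 ≈ -0.128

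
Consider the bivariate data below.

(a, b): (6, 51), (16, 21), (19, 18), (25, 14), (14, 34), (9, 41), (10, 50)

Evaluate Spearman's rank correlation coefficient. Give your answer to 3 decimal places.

Rank a: 1, 5, 6, 7, 4, 2, 3
Rank b: 7, 3, 2, 1, 4, 5, 6
d = rank(a) − rank(b): -6, 2, 4, 6, 0, -3, -3; Σd² = 110
ρ = 1 − 6Σd² / [n(n²−1)] = 1 − 6×110 / (7×48) = 1 − 660/336 ≈ -0.964

-0.964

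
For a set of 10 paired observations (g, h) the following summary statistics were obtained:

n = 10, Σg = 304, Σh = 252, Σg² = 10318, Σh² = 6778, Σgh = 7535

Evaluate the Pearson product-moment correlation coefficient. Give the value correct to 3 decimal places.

r = (nΣgh − ΣgΣh) / √[(nΣg² − (Σg)²)(nΣh² − (Σh)²)]
Numerator: 10×7535 − 304×252 = -1258
Denominator: √[(103180 − 92416)(67780 − 63504)] = √[10764 × 4276] = 6784.3101
r = -1258 / 6784.3101 ≈ -0.185

-0.185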